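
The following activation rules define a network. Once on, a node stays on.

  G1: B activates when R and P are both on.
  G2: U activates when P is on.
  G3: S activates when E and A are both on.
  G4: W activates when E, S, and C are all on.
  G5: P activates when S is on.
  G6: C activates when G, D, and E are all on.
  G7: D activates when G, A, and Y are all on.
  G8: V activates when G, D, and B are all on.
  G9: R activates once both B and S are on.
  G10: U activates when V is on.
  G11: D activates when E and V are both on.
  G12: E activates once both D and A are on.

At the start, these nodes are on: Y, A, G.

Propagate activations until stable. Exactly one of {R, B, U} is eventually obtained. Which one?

U

G7: G, A, and Y on → D on.
G12: D and A on → E on.
G3: E and A on → S on.
G5: S on → P on.
G2: P on → U on.
R would need B and S (G9), but B never turns on. B would need R and P (G1), but R never turns on.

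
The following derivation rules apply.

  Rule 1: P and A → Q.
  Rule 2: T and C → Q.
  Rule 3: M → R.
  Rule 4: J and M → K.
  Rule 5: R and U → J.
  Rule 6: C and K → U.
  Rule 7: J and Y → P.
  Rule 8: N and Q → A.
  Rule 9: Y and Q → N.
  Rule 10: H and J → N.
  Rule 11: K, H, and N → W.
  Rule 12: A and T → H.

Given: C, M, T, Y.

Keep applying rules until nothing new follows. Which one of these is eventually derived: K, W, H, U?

H

T and C hold, so Q follows (Rule 2).
Y and Q hold, so N follows (Rule 9).
From N and Q, Rule 8 gives A.
From A and T, Rule 12 gives H.
K would need J and M (Rule 4), but J is never established. W would need K, H, and N (Rule 11), but K is never established. U would need C and K (Rule 6), but K is never established.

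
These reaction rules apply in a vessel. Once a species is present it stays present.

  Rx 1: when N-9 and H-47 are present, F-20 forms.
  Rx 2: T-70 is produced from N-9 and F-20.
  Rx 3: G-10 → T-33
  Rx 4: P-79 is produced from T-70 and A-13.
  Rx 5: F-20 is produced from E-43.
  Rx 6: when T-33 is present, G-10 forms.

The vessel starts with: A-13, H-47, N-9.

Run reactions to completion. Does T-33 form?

T-33 would need G-10 (Rx 3), but G-10 never forms.

No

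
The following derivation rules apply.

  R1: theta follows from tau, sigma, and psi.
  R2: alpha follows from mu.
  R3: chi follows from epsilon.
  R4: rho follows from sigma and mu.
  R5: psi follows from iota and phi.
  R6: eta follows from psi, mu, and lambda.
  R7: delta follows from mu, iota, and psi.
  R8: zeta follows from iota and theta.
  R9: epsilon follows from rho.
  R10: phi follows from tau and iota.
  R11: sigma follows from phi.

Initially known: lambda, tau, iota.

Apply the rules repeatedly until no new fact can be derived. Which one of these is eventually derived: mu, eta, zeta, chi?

From tau and iota, R10 gives phi.
iota and phi hold, so psi follows (R5).
phi holds, so sigma follows (R11).
From tau, sigma, and psi, R1 gives theta.
iota and theta hold, so zeta follows (R8).
No rule produces mu, and it is not given. eta would need psi, mu, and lambda (R6), but mu is never established. chi would need epsilon (R3), but epsilon is never established.

zeta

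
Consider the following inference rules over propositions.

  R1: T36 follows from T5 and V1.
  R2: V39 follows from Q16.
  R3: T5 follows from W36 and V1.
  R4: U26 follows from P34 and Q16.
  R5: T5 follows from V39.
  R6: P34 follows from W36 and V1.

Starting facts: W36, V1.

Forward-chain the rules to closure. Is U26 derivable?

U26 would need P34 and Q16 (R4), but Q16 is never established.

No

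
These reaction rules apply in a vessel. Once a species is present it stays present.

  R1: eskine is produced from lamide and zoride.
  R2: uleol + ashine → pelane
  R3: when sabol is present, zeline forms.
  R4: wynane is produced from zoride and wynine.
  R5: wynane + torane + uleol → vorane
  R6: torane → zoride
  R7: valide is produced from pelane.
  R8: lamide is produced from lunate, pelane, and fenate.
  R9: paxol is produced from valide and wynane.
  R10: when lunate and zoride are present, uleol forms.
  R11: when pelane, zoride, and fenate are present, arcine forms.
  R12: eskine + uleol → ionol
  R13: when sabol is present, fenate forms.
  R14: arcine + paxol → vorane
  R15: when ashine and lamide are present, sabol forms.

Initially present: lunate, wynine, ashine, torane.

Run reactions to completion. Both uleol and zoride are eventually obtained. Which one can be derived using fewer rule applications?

zoride

zoride: torane present → zoride forms (R6). [1 rule application]
uleol: torane present → zoride forms (R6). lunate and zoride present → uleol forms (R10). [2 rule applications]
zoride needs fewer.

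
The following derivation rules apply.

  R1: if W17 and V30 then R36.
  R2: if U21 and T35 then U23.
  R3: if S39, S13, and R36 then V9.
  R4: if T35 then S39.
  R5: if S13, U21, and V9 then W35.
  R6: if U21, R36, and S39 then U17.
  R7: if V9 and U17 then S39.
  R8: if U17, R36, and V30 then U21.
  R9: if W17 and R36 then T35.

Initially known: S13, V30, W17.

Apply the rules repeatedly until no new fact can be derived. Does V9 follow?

Yes

From W17 and V30, R1 gives R36.
From W17 and R36, R9 gives T35.
From T35, R4 gives S39.
From S39, S13, and R36, R3 gives V9.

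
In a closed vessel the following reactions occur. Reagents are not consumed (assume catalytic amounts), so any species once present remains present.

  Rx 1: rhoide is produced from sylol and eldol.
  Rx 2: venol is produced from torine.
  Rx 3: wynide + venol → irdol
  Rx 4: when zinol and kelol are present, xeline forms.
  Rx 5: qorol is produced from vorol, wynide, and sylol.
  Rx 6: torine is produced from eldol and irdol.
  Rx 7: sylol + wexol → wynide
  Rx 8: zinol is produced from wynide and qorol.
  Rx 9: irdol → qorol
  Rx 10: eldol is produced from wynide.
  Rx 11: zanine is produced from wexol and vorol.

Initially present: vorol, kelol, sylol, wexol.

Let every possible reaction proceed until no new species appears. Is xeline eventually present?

sylol and wexol present → wynide forms (Rx 7).
vorol, wynide, and sylol present → qorol forms (Rx 5).
wynide and qorol present → zinol forms (Rx 8).
zinol and kelol present → xeline forms (Rx 4).

Yes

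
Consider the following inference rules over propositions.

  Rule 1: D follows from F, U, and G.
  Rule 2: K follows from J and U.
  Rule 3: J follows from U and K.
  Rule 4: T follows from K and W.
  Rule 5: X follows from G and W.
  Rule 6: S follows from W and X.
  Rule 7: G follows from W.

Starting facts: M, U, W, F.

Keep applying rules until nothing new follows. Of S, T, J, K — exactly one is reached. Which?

W holds, so G follows (Rule 7).
From G and W, Rule 5 gives X.
W and X hold, so S follows (Rule 6).
T would need K and W (Rule 4), but K is never established. J would need U and K (Rule 3), but K is never established. K would need J and U (Rule 2), but J is never established.

S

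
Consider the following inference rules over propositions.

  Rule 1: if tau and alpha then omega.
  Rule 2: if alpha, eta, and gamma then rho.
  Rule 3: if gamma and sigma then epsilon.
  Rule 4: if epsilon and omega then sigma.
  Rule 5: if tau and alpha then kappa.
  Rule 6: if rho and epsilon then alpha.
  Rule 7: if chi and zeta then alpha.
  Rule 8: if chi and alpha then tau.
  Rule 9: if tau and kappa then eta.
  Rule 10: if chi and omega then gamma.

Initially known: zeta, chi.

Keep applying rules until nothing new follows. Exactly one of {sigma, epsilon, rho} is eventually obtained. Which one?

From chi and zeta, Rule 7 gives alpha.
From chi and alpha, Rule 8 gives tau.
From tau and alpha, Rule 1 gives omega.
From tau and alpha, Rule 5 gives kappa.
tau and kappa hold, so eta follows (Rule 9).
chi and omega hold, so gamma follows (Rule 10).
alpha, eta, and gamma hold, so rho follows (Rule 2).
epsilon would need gamma and sigma (Rule 3), but sigma is never established. sigma would need epsilon and omega (Rule 4), but epsilon is never established.

rho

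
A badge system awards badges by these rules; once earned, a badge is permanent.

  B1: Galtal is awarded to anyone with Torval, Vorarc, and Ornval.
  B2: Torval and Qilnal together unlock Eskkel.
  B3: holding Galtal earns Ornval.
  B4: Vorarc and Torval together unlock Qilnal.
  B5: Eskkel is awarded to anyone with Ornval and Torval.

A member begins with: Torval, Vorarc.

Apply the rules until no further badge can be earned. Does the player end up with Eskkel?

Yes

With Vorarc and Torval, Qilnal is earned (B4).
With Torval and Qilnal, Eskkel is earned (B2).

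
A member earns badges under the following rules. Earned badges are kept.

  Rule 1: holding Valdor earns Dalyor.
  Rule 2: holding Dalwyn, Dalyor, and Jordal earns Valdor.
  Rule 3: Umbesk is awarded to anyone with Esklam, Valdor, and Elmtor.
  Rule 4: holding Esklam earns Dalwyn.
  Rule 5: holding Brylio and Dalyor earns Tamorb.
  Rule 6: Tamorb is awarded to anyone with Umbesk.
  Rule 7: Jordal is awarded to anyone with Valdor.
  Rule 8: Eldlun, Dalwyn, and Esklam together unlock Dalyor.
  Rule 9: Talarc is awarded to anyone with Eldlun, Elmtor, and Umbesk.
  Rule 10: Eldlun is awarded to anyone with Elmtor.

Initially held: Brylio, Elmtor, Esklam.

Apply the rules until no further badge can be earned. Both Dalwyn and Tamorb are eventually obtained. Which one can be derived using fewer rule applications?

Dalwyn: With Esklam, Dalwyn is earned (Rule 4). [1 rule application]
Tamorb: With Elmtor, Eldlun is earned (Rule 10). With Esklam, Dalwyn is earned (Rule 4). With Eldlun, Dalwyn, and Esklam, Dalyor is earned (Rule 8). With Brylio and Dalyor, Tamorb is earned (Rule 5). [4 rule applications]
Dalwyn needs fewer.

Dalwyn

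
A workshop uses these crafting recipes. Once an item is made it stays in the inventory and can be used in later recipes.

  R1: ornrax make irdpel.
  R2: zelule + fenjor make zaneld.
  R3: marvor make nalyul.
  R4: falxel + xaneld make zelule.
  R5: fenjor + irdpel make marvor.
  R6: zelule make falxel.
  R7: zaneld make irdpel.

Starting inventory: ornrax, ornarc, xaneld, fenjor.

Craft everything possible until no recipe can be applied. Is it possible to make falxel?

No

falxel would need zelule (R6), but zelule is never obtained.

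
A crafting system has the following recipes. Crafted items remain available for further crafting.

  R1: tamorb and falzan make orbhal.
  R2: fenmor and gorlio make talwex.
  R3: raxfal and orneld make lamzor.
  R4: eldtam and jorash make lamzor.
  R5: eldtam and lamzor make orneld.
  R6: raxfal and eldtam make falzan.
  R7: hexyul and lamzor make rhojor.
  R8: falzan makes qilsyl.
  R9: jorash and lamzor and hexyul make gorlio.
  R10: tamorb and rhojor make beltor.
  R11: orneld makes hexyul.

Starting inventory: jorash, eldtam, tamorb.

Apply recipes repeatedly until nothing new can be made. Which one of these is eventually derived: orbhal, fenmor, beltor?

Using R4, eldtam and jorash make lamzor.
Using R5, eldtam and lamzor make orneld.
orneld → hexyul (R11).
hexyul and lamzor → rhojor (R7).
tamorb and rhojor → beltor (R10).
orbhal would need tamorb and falzan (R1), but falzan is never obtained. No rule produces fenmor, and it is not given.

beltor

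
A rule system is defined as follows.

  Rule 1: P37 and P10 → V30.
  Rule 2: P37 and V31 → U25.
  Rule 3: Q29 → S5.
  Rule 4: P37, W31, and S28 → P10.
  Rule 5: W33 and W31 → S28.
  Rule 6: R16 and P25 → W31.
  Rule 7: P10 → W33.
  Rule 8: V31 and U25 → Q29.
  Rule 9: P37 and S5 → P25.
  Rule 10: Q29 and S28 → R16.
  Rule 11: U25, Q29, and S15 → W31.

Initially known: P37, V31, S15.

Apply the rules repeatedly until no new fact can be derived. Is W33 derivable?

No

W33 would need P10 (Rule 7), but P10 is never established.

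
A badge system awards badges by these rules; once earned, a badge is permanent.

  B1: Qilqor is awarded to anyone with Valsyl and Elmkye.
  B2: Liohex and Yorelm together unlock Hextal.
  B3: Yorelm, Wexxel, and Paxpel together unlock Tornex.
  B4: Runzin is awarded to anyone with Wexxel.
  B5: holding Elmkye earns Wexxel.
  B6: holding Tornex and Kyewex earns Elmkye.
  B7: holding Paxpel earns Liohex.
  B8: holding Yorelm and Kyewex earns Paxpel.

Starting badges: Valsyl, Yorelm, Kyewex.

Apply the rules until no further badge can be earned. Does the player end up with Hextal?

With Yorelm and Kyewex, Paxpel is earned (B8).
With Paxpel, Liohex is earned (B7).
With Liohex and Yorelm, Hextal is earned (B2).

Yes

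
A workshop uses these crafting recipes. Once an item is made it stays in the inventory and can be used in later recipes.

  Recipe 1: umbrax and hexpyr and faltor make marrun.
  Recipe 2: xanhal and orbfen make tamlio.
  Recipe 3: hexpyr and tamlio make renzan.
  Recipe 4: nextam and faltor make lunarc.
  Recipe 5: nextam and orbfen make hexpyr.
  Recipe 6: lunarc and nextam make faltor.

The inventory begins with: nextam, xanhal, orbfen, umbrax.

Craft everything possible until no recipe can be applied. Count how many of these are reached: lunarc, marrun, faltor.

lunarc would need nextam and faltor (Recipe 4), but faltor is never obtained.
marrun would need umbrax, hexpyr, and faltor (Recipe 1), but faltor is never obtained.
faltor would need lunarc and nextam (Recipe 6), but lunarc is never obtained.
None of the 3 are reached.

0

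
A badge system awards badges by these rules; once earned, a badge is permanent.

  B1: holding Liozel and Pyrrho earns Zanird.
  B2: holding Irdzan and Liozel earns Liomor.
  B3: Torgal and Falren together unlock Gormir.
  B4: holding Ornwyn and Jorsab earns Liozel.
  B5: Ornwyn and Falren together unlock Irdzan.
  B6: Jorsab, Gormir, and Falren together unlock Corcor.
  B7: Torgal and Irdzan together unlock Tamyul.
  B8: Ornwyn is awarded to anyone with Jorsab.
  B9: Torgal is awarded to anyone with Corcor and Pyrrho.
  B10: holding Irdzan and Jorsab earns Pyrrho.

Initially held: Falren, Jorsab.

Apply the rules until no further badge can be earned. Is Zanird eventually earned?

With Jorsab, Ornwyn is earned (B8).
With Ornwyn and Jorsab, Liozel is earned (B4).
With Ornwyn and Falren, Irdzan is earned (B5).
With Irdzan and Jorsab, Pyrrho is earned (B10).
With Liozel and Pyrrho, Zanird is earned (B1).

Yes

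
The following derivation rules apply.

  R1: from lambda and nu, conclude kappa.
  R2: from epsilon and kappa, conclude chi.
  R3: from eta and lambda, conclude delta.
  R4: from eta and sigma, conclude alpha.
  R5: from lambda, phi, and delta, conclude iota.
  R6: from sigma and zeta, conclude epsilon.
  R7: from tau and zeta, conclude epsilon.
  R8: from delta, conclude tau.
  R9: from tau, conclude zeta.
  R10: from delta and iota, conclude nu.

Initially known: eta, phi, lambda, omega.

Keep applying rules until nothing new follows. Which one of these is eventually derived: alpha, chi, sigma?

From eta and lambda, R3 gives delta.
From lambda, phi, and delta, R5 gives iota.
From delta, R8 gives tau.
delta and iota hold, so nu follows (R10).
tau holds, so zeta follows (R9).
lambda and nu hold, so kappa follows (R1).
tau and zeta hold, so epsilon follows (R7).
epsilon and kappa hold, so chi follows (R2).
No rule produces sigma, and it is not given. alpha would need eta and sigma (R4), but sigma is never established.

chi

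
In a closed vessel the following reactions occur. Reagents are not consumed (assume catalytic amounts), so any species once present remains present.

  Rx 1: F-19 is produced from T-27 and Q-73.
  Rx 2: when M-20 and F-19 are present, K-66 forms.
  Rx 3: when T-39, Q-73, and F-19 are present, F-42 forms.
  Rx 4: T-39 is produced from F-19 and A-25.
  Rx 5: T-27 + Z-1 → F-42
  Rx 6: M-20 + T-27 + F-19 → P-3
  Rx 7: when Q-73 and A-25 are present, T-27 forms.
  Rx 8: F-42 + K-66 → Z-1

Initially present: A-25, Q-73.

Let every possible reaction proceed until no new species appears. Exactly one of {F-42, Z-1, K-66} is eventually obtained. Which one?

F-42

Q-73 and A-25 present → T-27 forms (Rx 7).
T-27 and Q-73 present → F-19 forms (Rx 1).
F-19 and A-25 present → T-39 forms (Rx 4).
T-39, Q-73, and F-19 present → F-42 forms (Rx 3).
Z-1 would need F-42 and K-66 (Rx 8), but K-66 never forms. K-66 would need M-20 and F-19 (Rx 2), but M-20 never forms.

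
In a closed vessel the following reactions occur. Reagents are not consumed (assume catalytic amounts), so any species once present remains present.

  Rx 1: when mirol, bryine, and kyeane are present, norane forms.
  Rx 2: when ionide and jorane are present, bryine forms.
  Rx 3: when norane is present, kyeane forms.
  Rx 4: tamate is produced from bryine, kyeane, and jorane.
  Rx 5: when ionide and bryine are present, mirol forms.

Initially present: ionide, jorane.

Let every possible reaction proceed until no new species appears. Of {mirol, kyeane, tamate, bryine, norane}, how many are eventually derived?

ionide and jorane present → bryine forms (Rx 2).
ionide and bryine present → mirol forms (Rx 5).
mirol: reached.
kyeane would need norane (Rx 3), but norane never forms.
tamate would need bryine, kyeane, and jorane (Rx 4), but kyeane never forms.
bryine: reached.
norane would need mirol, bryine, and kyeane (Rx 1), but kyeane never forms.
Reached: mirol and bryine — 2 of the 5.

2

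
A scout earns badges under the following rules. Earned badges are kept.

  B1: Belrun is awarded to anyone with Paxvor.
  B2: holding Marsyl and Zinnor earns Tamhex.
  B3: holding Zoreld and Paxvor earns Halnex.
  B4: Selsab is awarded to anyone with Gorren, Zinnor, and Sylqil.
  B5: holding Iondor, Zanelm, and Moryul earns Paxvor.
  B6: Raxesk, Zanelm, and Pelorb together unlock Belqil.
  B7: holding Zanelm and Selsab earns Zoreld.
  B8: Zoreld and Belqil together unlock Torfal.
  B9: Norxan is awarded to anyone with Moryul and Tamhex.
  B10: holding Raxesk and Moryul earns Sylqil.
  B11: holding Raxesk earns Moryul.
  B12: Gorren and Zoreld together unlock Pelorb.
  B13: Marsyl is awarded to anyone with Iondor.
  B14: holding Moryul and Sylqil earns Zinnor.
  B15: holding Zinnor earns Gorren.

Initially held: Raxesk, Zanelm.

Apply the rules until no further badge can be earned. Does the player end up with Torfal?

With Raxesk, Moryul is earned (B11).
With Raxesk and Moryul, Sylqil is earned (B10).
With Moryul and Sylqil, Zinnor is earned (B14).
With Zinnor, Gorren is earned (B15).
With Gorren, Zinnor, and Sylqil, Selsab is earned (B4).
With Zanelm and Selsab, Zoreld is earned (B7).
With Gorren and Zoreld, Pelorb is earned (B12).
With Raxesk, Zanelm, and Pelorb, Belqil is earned (B6).
With Zoreld and Belqil, Torfal is earned (B8).

Yes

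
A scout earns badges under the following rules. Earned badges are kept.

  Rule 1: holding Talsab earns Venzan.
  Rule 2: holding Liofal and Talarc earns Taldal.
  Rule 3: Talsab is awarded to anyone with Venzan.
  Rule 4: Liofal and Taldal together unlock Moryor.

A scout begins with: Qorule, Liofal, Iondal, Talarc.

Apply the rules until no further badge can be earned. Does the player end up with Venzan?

No

Venzan would need Talsab (Rule 1), but Talsab is never earned.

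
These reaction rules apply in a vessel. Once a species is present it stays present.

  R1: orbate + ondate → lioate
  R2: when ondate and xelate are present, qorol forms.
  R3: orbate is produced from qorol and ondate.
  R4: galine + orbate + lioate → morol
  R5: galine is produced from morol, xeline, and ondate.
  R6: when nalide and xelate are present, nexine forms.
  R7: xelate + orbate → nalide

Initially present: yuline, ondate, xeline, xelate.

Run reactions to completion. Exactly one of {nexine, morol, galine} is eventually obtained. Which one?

nexine

ondate and xelate present → qorol forms (R2).
qorol and ondate present → orbate forms (R3).
xelate and orbate present → nalide forms (R7).
nalide and xelate present → nexine forms (R6).
galine would need morol, xeline, and ondate (R5), but morol never forms. morol would need galine, orbate, and lioate (R4), but galine never forms.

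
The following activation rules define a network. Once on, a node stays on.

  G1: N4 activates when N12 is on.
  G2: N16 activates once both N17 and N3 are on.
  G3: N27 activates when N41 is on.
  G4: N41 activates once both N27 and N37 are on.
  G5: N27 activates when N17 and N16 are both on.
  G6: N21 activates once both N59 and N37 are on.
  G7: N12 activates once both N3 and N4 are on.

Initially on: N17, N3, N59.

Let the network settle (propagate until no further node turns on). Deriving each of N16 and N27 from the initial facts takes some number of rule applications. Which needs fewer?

N16

N16: G2: N17 and N3 on → N16 on. [1 rule application]
N27: N17 and N3 are on, so N16 activates (G2). N17 and N16 are on, so N27 activates (G5). [2 rule applications]
N16 needs fewer.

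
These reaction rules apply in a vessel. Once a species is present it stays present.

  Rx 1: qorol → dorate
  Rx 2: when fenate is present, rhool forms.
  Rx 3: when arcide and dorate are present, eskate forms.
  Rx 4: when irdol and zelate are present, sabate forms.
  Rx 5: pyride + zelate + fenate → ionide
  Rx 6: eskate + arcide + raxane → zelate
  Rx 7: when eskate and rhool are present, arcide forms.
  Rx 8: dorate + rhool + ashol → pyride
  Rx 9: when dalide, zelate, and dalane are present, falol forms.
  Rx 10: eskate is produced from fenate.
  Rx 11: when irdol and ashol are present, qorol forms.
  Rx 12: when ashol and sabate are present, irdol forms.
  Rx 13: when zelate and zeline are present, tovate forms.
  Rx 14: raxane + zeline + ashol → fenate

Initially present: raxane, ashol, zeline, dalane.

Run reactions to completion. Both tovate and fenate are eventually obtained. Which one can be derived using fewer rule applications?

fenate

fenate: raxane, zeline, and ashol present → fenate forms (Rx 14). [1 rule application]
tovate: raxane, zeline, and ashol present → fenate forms (Rx 14). fenate present → rhool forms (Rx 2). fenate present → eskate forms (Rx 10). eskate and rhool present → arcide forms (Rx 7). eskate, arcide, and raxane present → zelate forms (Rx 6). zelate and zeline present → tovate forms (Rx 13). [6 rule applications]
fenate needs fewer.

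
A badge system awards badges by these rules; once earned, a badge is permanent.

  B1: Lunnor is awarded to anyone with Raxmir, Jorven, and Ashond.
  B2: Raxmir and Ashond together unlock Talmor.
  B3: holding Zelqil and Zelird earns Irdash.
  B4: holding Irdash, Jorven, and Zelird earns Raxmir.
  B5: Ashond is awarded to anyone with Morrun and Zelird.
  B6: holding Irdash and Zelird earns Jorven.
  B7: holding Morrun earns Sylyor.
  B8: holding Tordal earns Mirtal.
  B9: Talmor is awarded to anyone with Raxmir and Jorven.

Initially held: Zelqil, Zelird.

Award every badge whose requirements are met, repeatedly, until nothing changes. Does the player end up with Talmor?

With Zelqil and Zelird, Irdash is earned (B3).
With Irdash and Zelird, Jorven is earned (B6).
With Irdash, Jorven, and Zelird, Raxmir is earned (B4).
With Raxmir and Jorven, Talmor is earned (B9).

Yes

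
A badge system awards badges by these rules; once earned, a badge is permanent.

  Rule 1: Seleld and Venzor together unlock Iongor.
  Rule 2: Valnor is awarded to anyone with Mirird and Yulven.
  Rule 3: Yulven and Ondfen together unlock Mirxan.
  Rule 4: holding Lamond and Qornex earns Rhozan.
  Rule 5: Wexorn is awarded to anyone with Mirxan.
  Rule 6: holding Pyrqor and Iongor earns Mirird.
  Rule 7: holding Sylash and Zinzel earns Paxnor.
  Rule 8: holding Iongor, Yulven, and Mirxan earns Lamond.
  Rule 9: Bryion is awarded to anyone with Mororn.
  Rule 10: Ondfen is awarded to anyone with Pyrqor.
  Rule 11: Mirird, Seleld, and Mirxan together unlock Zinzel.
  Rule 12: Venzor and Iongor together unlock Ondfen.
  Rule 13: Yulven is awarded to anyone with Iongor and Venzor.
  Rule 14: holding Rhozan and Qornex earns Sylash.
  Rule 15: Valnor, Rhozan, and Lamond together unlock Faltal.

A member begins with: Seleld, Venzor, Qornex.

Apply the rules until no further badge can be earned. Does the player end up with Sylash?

Yes

With Seleld and Venzor, Iongor is earned (Rule 1).
With Venzor and Iongor, Ondfen is earned (Rule 12).
With Iongor and Venzor, Yulven is earned (Rule 13).
With Yulven and Ondfen, Mirxan is earned (Rule 3).
With Iongor, Yulven, and Mirxan, Lamond is earned (Rule 8).
With Lamond and Qornex, Rhozan is earned (Rule 4).
With Rhozan and Qornex, Sylash is earned (Rule 14).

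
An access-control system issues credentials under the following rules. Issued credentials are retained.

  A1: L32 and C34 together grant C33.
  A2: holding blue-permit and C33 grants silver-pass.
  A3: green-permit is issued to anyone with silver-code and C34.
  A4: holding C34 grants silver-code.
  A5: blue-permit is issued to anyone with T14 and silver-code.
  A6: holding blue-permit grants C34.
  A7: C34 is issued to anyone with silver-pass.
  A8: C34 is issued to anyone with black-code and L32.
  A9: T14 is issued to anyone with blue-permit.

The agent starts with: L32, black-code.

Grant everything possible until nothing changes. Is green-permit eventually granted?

Yes

Holding black-code and L32 grants C34 (A8).
Holding C34 grants silver-code (A4).
Holding silver-code and C34 grants green-permit (A3).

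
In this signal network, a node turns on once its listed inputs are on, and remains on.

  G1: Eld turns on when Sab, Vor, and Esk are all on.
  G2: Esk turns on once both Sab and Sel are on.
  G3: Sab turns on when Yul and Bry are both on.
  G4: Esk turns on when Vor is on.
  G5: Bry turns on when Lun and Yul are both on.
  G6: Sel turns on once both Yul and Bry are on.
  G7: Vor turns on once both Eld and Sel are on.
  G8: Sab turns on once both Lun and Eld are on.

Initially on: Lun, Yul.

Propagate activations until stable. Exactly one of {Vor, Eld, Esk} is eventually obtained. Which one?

G5: Lun and Yul on → Bry on.
G3: Yul and Bry on → Sab on.
Yul and Bry are on, so Sel turns on (G6).
Sab and Sel are on, so Esk turns on (G2).
Vor would need Eld and Sel (G7), but Eld never turns on. Eld would need Sab, Vor, and Esk (G1), but Vor never turns on.

Esk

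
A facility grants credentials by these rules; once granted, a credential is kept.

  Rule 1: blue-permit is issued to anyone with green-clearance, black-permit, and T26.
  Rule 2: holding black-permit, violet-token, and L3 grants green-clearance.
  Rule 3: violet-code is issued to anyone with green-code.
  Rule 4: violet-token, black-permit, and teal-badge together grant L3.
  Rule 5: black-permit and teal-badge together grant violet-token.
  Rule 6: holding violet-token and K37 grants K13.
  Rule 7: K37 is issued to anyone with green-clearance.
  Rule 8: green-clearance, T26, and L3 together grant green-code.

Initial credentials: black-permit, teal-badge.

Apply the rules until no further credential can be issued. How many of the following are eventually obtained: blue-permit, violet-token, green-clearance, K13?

3

Holding black-permit and teal-badge grants violet-token (Rule 5).
Holding violet-token, black-permit, and teal-badge grants L3 (Rule 4).
Holding black-permit, violet-token, and L3 grants green-clearance (Rule 2).
Holding green-clearance grants K37 (Rule 7).
Holding violet-token and K37 grants K13 (Rule 6).
blue-permit would need green-clearance, black-permit, and T26 (Rule 1), but T26 is never granted.
violet-token: reached.
green-clearance: reached.
K13: reached.
Reached: violet-token, green-clearance, and K13 — 3 of the 4.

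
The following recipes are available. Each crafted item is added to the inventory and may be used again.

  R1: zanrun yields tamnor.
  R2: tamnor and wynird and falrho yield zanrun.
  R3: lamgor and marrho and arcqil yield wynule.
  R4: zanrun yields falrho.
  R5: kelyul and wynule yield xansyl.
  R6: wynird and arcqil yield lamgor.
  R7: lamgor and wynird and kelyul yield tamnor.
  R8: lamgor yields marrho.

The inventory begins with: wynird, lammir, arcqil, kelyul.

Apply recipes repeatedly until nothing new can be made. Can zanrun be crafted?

zanrun would need tamnor, wynird, and falrho (R2), but falrho is never obtained.

No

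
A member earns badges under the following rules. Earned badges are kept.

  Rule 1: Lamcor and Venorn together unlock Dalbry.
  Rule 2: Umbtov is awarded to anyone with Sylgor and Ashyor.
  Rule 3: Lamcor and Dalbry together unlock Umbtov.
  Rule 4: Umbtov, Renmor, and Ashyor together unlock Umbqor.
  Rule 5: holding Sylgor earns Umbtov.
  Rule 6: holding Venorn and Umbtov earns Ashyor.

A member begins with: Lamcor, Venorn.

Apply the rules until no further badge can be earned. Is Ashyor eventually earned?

Yes

With Lamcor and Venorn, Dalbry is earned (Rule 1).
With Lamcor and Dalbry, Umbtov is earned (Rule 3).
With Venorn and Umbtov, Ashyor is earned (Rule 6).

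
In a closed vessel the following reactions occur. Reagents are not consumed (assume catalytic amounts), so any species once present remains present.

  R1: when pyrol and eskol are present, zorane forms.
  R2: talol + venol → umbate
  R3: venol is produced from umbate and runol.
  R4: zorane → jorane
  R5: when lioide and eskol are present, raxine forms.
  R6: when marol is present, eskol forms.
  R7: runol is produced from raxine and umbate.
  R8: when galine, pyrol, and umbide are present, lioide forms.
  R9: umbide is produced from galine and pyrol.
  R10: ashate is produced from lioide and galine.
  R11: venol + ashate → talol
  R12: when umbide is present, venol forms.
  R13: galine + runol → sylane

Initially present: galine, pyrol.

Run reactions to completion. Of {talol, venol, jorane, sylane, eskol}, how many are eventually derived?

galine and pyrol present → umbide forms (R9).
galine, pyrol, and umbide present → lioide forms (R8).
umbide present → venol forms (R12).
lioide and galine present → ashate forms (R10).
venol and ashate present → talol forms (R11).
talol: reached.
venol: reached.
jorane would need zorane (R4), but zorane never forms.
sylane would need galine and runol (R13), but runol never forms.
eskol would need marol (R6), but marol never forms.
Reached: talol and venol — 2 of the 5.

2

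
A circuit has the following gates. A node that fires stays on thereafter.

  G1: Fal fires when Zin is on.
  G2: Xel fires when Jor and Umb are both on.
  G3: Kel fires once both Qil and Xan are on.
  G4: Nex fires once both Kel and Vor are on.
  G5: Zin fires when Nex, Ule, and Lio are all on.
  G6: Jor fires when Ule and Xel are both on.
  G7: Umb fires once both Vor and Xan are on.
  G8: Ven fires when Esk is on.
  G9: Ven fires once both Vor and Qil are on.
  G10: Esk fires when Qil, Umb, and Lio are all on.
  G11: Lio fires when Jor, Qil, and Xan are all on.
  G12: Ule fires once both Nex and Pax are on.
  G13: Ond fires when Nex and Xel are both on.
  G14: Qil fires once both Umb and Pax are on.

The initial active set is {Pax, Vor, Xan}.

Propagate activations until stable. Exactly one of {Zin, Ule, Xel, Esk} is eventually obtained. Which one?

Ule

Vor and Xan are on, so Umb fires (G7).
G14: Umb and Pax on → Qil on.
Qil and Xan are on, so Kel fires (G3).
Kel and Vor are on, so Nex fires (G4).
Nex and Pax are on, so Ule fires (G12).
Esk would need Qil, Umb, and Lio (G10), but Lio never turns on. Zin would need Nex, Ule, and Lio (G5), but Lio never turns on. Xel would need Jor and Umb (G2), but Jor never turns on.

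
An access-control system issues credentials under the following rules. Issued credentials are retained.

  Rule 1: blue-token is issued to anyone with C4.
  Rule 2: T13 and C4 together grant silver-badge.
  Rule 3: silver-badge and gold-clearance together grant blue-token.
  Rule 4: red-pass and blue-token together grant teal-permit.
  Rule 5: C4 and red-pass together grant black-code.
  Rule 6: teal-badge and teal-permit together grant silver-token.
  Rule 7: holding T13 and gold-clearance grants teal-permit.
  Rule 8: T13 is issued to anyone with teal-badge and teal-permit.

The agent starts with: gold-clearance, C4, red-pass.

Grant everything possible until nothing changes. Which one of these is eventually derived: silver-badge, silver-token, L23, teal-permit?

Holding C4 grants blue-token (Rule 1).
Holding red-pass and blue-token grants teal-permit (Rule 4).
silver-badge would need T13 and C4 (Rule 2), but T13 is never granted. silver-token would need teal-badge and teal-permit (Rule 6), but teal-badge is never granted. No rule produces L23, and it is not given.

teal-permit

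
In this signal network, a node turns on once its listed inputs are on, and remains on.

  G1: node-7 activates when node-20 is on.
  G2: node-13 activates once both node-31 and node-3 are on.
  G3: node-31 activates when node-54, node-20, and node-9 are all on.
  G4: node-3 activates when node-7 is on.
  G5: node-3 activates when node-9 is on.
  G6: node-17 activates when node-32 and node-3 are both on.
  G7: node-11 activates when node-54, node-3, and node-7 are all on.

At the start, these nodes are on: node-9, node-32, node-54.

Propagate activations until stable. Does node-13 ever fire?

No

node-13 would need node-31 and node-3 (G2), but node-31 never turns on.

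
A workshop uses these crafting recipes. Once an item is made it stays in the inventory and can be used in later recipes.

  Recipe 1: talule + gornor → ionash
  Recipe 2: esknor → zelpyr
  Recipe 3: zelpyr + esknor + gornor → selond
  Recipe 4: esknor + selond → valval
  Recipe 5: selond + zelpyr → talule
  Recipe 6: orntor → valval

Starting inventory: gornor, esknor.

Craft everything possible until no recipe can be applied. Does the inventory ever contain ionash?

esknor → zelpyr (Recipe 2).
Using Recipe 3, zelpyr, esknor, and gornor make selond.
Using Recipe 5, selond and zelpyr make talule.
Using Recipe 1, talule and gornor make ionash.

Yes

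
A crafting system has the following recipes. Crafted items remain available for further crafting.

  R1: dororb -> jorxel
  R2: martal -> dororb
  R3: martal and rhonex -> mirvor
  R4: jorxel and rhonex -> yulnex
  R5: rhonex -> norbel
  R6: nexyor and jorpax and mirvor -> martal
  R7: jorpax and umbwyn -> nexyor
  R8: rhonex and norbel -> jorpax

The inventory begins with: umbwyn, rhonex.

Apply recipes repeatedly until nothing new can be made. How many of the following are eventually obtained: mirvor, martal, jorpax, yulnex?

Using R5, rhonex makes norbel.
Using R8, rhonex and norbel make jorpax.
mirvor would need martal and rhonex (R3), but martal is never obtained.
martal would need nexyor, jorpax, and mirvor (R6), but mirvor is never obtained.
jorpax: reached.
yulnex would need jorxel and rhonex (R4), but jorxel is never obtained.
Reached: jorpax — 1 of the 4.

1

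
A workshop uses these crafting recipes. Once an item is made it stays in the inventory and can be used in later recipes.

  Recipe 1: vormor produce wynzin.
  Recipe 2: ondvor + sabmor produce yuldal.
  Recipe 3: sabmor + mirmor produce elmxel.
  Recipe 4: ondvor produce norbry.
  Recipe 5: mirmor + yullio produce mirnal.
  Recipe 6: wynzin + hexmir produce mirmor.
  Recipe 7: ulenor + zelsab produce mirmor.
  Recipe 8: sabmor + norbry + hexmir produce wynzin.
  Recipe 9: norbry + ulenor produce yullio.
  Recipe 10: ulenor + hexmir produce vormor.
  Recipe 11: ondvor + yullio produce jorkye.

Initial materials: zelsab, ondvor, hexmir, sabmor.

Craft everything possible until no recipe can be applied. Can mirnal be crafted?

mirnal would need mirmor and yullio (Recipe 5), but yullio is never obtained.

No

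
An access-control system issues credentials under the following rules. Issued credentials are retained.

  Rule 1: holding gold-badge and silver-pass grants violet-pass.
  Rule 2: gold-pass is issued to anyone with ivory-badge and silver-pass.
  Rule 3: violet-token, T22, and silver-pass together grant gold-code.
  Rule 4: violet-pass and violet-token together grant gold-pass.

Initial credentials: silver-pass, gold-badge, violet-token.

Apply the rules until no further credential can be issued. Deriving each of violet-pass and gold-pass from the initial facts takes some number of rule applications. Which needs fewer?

violet-pass

violet-pass: Holding gold-badge and silver-pass grants violet-pass (Rule 1). [1 rule application]
gold-pass: Holding gold-badge and silver-pass grants violet-pass (Rule 1). Holding violet-pass and violet-token grants gold-pass (Rule 4). [2 rule applications]
violet-pass needs fewer.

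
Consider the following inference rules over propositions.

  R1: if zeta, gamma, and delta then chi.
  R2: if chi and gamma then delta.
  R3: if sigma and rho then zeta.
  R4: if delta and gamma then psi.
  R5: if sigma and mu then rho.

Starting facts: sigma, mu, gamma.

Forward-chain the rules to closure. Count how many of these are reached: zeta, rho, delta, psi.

2

From sigma and mu, R5 gives rho.
From sigma and rho, R3 gives zeta.
zeta: reached.
rho: reached.
delta would need chi and gamma (R2), but chi is never established.
psi would need delta and gamma (R4), but delta is never established.
Reached: zeta and rho — 2 of the 4.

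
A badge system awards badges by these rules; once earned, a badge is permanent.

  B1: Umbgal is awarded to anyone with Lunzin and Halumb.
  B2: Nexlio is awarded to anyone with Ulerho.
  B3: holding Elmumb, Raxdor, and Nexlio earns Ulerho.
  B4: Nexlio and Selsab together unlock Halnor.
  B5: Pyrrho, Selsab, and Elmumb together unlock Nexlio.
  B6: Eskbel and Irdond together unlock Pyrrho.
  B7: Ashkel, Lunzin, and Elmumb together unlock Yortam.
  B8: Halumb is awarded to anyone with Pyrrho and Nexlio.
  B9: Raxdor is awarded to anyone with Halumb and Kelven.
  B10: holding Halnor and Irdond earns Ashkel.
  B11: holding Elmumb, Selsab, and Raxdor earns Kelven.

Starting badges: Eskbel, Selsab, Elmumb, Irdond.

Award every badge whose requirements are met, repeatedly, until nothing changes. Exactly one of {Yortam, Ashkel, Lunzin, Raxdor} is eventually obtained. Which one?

With Eskbel and Irdond, Pyrrho is earned (B6).
With Pyrrho, Selsab, and Elmumb, Nexlio is earned (B5).
With Nexlio and Selsab, Halnor is earned (B4).
With Halnor and Irdond, Ashkel is earned (B10).
No rule produces Lunzin, and it is not given. Raxdor would need Halumb and Kelven (B9), but Kelven is never earned. Yortam would need Ashkel, Lunzin, and Elmumb (B7), but Lunzin is never earned.

Ashkel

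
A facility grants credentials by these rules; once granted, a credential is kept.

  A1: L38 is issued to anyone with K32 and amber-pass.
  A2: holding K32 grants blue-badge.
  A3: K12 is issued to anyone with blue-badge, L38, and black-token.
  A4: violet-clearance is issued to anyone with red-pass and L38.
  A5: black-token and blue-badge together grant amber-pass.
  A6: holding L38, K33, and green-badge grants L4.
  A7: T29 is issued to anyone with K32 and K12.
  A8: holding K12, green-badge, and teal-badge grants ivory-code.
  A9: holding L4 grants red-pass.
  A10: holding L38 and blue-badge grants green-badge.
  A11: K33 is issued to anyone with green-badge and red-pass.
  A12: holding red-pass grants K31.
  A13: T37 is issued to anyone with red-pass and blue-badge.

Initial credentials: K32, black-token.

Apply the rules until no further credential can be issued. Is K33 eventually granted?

No

K33 would need green-badge and red-pass (A11), but red-pass is never granted.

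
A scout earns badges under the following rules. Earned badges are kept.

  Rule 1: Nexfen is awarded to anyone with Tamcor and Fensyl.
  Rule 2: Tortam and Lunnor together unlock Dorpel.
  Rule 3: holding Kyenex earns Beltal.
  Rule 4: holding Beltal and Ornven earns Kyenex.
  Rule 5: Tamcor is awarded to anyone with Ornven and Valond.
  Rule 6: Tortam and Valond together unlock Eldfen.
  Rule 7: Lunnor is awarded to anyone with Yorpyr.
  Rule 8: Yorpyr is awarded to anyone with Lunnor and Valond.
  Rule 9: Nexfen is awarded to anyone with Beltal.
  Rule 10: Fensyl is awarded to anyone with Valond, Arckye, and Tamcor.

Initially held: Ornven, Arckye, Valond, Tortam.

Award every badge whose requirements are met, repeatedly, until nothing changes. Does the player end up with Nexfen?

With Ornven and Valond, Tamcor is earned (Rule 5).
With Valond, Arckye, and Tamcor, Fensyl is earned (Rule 10).
With Tamcor and Fensyl, Nexfen is earned (Rule 1).

Yes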